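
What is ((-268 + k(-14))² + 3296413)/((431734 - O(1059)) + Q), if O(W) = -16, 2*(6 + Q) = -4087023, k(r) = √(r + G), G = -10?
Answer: -6736426/3223535 + 2144*I*√6/3223535 ≈ -2.0898 + 0.0016292*I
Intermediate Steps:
k(r) = √(-10 + r) (k(r) = √(r - 10) = √(-10 + r))
Q = -4087035/2 (Q = -6 + (½)*(-4087023) = -6 - 4087023/2 = -4087035/2 ≈ -2.0435e+6)
((-268 + k(-14))² + 3296413)/((431734 - O(1059)) + Q) = ((-268 + √(-10 - 14))² + 3296413)/((431734 - 1*(-16)) - 4087035/2) = ((-268 + √(-24))² + 3296413)/((431734 + 16) - 4087035/2) = ((-268 + 2*I*√6)² + 3296413)/(431750 - 4087035/2) = (3296413 + (-268 + 2*I*√6)²)/(-3223535/2) = (3296413 + (-268 + 2*I*√6)²)*(-2/3223535) = -6592826/3223535 - 2*(-268 + 2*I*√6)²/3223535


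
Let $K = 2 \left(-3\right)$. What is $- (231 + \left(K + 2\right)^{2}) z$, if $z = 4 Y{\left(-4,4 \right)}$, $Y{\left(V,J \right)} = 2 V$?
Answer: $7904$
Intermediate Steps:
$K = -6$
$z = -32$ ($z = 4 \cdot 2 \left(-4\right) = 4 \left(-8\right) = -32$)
$- (231 + \left(K + 2\right)^{2}) z = - (231 + \left(-6 + 2\right)^{2}) \left(-32\right) = - (231 + \left(-4\right)^{2}) \left(-32\right) = - (231 + 16) \left(-32\right) = \left(-1\right) 247 \left(-32\right) = \left(-247\right) \left(-32\right) = 7904$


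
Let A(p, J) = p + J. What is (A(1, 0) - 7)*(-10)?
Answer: 60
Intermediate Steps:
A(p, J) = J + p
(A(1, 0) - 7)*(-10) = ((0 + 1) - 7)*(-10) = (1 - 7)*(-10) = -6*(-10) = 60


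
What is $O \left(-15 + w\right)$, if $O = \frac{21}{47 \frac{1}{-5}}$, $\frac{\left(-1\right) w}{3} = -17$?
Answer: $- \frac{3780}{47} \approx -80.426$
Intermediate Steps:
$w = 51$ ($w = \left(-3\right) \left(-17\right) = 51$)
$O = - \frac{105}{47}$ ($O = \frac{21}{47 \left(- \frac{1}{5}\right)} = \frac{21}{- \frac{47}{5}} = 21 \left(- \frac{5}{47}\right) = - \frac{105}{47} \approx -2.234$)
$O \left(-15 + w\right) = - \frac{105 \left(-15 + 51\right)}{47} = \left(- \frac{105}{47}\right) 36 = - \frac{3780}{47}$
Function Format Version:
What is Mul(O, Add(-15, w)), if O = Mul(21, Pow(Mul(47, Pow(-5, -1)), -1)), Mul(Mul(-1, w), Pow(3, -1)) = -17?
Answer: Rational(-3780, 47) ≈ -80.426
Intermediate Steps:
w = 51 (w = Mul(-3, -17) = 51)
O = Rational(-105, 47) (O = Mul(21, Pow(Mul(47, Rational(-1, 5)), -1)) = Mul(21, Pow(Rational(-47, 5), -1)) = Mul(21, Rational(-5, 47)) = Rational(-105, 47) ≈ -2.2340)
Mul(O, Add(-15, w)) = Mul(Rational(-105, 47), Add(-15, 51)) = Mul(Rational(-105, 47), 36) = Rational(-3780, 47)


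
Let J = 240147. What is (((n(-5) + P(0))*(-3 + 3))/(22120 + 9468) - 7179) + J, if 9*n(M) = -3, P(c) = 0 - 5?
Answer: 232968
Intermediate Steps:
P(c) = -5
n(M) = -⅓ (n(M) = (⅑)*(-3) = -⅓)
(((n(-5) + P(0))*(-3 + 3))/(22120 + 9468) - 7179) + J = (((-⅓ - 5)*(-3 + 3))/(22120 + 9468) - 7179) + 240147 = ((-16/3*0)/31588 - 7179) + 240147 = ((1/31588)*0 - 7179) + 240147 = (0 - 7179) + 240147 = -7179 + 240147 = 232968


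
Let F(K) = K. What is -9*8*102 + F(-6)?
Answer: -7350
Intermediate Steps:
-9*8*102 + F(-6) = -9*8*102 - 6 = -72*102 - 6 = -7344 - 6 = -7350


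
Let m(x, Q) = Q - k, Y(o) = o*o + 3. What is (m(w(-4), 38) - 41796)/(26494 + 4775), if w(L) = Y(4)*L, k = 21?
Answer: -41779/31269 ≈ -1.3361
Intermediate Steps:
Y(o) = 3 + o² (Y(o) = o² + 3 = 3 + o²)
w(L) = 19*L (w(L) = (3 + 4²)*L = (3 + 16)*L = 19*L)
m(x, Q) = -21 + Q (m(x, Q) = Q - 1*21 = Q - 21 = -21 + Q)
(m(w(-4), 38) - 41796)/(26494 + 4775) = ((-21 + 38) - 41796)/(26494 + 4775) = (17 - 41796)/31269 = -41779*1/31269 = -41779/31269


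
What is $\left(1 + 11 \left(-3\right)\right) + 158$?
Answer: $126$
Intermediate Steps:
$\left(1 + 11 \left(-3\right)\right) + 158 = \left(1 - 33\right) + 158 = -32 + 158 = 126$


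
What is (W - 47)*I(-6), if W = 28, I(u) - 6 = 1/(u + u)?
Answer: -1349/12 ≈ -112.42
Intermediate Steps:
I(u) = 6 + 1/(2*u) (I(u) = 6 + 1/(u + u) = 6 + 1/(2*u))
(W - 47)*I(-6) = (28 - 47)*(6 + (½)/(-6)) = -19*(6 + (½)*(-⅙)) = -19*(6 - 1/12) = -19*71/12 = -1349/12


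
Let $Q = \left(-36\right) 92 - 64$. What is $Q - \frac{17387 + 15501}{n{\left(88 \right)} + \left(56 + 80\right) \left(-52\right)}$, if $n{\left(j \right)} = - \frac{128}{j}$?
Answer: $- \frac{32789755}{9726} \approx -3371.4$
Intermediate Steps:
$Q = -3376$ ($Q = -3312 - 64 = -3376$)
$Q - \frac{17387 + 15501}{n{\left(88 \right)} + \left(56 + 80\right) \left(-52\right)} = -3376 - \frac{17387 + 15501}{- \frac{128}{88} + \left(56 + 80\right) \left(-52\right)} = -3376 - \frac{32888}{\left(-128\right) \frac{1}{88} + 136 \left(-52\right)} = -3376 - \frac{32888}{- \frac{16}{11} - 7072} = -3376 - \frac{32888}{- \frac{77808}{11}} = -3376 - 32888 \left(- \frac{11}{77808}\right) = -3376 - - \frac{45221}{9726} = -3376 + \frac{45221}{9726} = - \frac{32789755}{9726}$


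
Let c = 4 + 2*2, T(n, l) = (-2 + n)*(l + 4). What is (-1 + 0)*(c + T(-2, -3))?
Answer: -4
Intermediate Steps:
T(n, l) = (-2 + n)*(4 + l)
c = 8 (c = 4 + 4 = 8)
(-1 + 0)*(c + T(-2, -3)) = (-1 + 0)*(8 + (-8 - 2*(-3) + 4*(-2) - 3*(-2))) = -(8 + (-8 + 6 - 8 + 6)) = -(8 - 4) = -1*4 = -4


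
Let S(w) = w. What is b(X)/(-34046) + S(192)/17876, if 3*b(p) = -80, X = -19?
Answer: 2630072/228227361 ≈ 0.011524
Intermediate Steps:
b(p) = -80/3 (b(p) = (⅓)*(-80) = -80/3)
b(X)/(-34046) + S(192)/17876 = -80/3/(-34046) + 192/17876 = -80/3*(-1/34046) + 192*(1/17876) = 40/51069 + 48/4469 = 2630072/228227361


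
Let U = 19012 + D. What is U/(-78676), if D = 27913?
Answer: -46925/78676 ≈ -0.59643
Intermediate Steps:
U = 46925 (U = 19012 + 27913 = 46925)
U/(-78676) = 46925/(-78676) = 46925*(-1/78676) = -46925/78676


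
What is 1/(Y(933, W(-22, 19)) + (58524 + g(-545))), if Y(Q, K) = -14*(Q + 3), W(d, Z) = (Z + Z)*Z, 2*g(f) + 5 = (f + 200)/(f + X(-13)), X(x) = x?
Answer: 372/16895425 ≈ 2.2018e-5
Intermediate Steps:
g(f) = -5/2 + (200 + f)/(2*(-13 + f)) (g(f) = -5/2 + ((f + 200)/(f - 13))/2 = -5/2 + ((200 + f)/(-13 + f))/2 = -5/2 + (200 + f)/(2*(-13 + f)))
W(d, Z) = 2*Z² (W(d, Z) = (2*Z)*Z = 2*Z²)
Y(Q, K) = -42 - 14*Q (Y(Q, K) = -14*(3 + Q) = -42 - 14*Q)
1/(Y(933, W(-22, 19)) + (58524 + g(-545))) = 1/((-42 - 14*933) + (58524 + (265 - 4*(-545))/(2*(-13 - 545)))) = 1/((-42 - 13062) + (58524 + (½)*(265 + 2180)/(-558))) = 1/(-13104 + (58524 + (½)*(-1/558)*2445)) = 1/(-13104 + (58524 - 815/372)) = 1/(-13104 + 21770113/372) = 1/(16895425/372) = 372/16895425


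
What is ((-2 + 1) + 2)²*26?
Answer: 26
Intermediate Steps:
((-2 + 1) + 2)²*26 = (-1 + 2)²*26 = 1²*26 = 1*26 = 26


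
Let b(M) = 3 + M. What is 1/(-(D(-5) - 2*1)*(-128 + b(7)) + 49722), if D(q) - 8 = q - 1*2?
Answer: 1/49604 ≈ 2.0160e-5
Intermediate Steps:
D(q) = 6 + q (D(q) = 8 + (q - 1*2) = 8 + (q - 2) = 8 + (-2 + q) = 6 + q)
1/(-(D(-5) - 2*1)*(-128 + b(7)) + 49722) = 1/(-((6 - 5) - 2*1)*(-128 + (3 + 7)) + 49722) = 1/(-(1 - 2)*(-128 + 10) + 49722) = 1/(-(-1)*(-118) + 49722) = 1/(-1*118 + 49722) = 1/(-118 + 49722) = 1/49604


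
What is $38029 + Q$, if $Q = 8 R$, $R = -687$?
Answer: $32533$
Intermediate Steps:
$Q = -5496$ ($Q = 8 \left(-687\right) = -5496$)
$38029 + Q = 38029 - 5496 = 32533$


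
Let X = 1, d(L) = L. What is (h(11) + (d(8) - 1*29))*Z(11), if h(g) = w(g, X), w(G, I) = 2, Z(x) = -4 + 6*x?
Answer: -1178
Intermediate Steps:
h(g) = 2
(h(11) + (d(8) - 1*29))*Z(11) = (2 + (8 - 1*29))*(-4 + 6*11) = (2 + (8 - 29))*(-4 + 66) = (2 - 21)*62 = -19*62 = -1178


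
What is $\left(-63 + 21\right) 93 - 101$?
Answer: $-4007$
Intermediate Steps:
$\left(-63 + 21\right) 93 - 101 = \left(-42\right) 93 - 101 = -3906 - 101 = -4007$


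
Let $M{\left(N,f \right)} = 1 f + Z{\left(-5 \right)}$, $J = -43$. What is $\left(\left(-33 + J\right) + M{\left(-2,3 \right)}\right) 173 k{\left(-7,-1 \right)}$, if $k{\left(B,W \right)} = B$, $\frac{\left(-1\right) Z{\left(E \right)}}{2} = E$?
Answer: $76293$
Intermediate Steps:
$Z{\left(E \right)} = - 2 E$
$M{\left(N,f \right)} = 10 + f$ ($M{\left(N,f \right)} = 1 f - -10 = f + 10 = 10 + f$)
$\left(\left(-33 + J\right) + M{\left(-2,3 \right)}\right) 173 k{\left(-7,-1 \right)} = \left(\left(-33 - 43\right) + \left(10 + 3\right)\right) 173 \left(-7\right) = \left(-76 + 13\right) 173 \left(-7\right) = \left(-63\right) 173 \left(-7\right) = \left(-10899\right) \left(-7\right) = 76293$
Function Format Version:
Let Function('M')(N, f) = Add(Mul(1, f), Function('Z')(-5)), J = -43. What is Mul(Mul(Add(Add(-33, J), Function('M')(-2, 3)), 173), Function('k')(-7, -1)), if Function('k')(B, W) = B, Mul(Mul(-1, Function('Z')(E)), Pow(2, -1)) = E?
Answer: 76293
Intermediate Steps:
Function('Z')(E) = Mul(-2, E)
Function('M')(N, f) = Add(10, f) (Function('M')(N, f) = Add(Mul(1, f), Mul(-2, -5)) = Add(f, 10) = Add(10, f))
Mul(Mul(Add(Add(-33, J), Function('M')(-2, 3)), 173), Function('k')(-7, -1)) = Mul(Mul(Add(Add(-33, -43), Add(10, 3)), 173), -7) = Mul(Mul(Add(-76, 13), 173), -7) = Mul(Mul(-63, 173), -7) = Mul(-10899, -7) = 76293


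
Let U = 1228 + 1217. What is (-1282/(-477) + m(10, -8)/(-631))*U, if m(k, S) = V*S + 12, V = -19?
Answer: 595531910/100329 ≈ 5935.8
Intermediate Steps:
m(k, S) = 12 - 19*S (m(k, S) = -19*S + 12 = 12 - 19*S)
U = 2445
(-1282/(-477) + m(10, -8)/(-631))*U = (-1282/(-477) + (12 - 19*(-8))/(-631))*2445 = (-1282*(-1/477) + (12 + 152)*(-1/631))*2445 = (1282/477 + 164*(-1/631))*2445 = (1282/477 - 164/631)*2445 = (730714/300987)*2445 = 595531910/100329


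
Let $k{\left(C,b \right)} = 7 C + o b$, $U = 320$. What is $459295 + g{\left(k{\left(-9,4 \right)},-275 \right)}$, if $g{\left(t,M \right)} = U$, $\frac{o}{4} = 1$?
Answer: $459615$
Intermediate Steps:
$o = 4$ ($o = 4 \cdot 1 = 4$)
$k{\left(C,b \right)} = 4 b + 7 C$ ($k{\left(C,b \right)} = 7 C + 4 b = 4 b + 7 C$)
$g{\left(t,M \right)} = 320$
$459295 + g{\left(k{\left(-9,4 \right)},-275 \right)} = 459295 + 320 = 459615$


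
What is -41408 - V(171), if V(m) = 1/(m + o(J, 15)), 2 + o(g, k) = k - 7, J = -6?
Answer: -7329217/177 ≈ -41408.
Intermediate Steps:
o(g, k) = -9 + k (o(g, k) = -2 + (k - 7) = -2 + (-7 + k) = -9 + k)
V(m) = 1/(6 + m) (V(m) = 1/(m + (-9 + 15)) = 1/(m + 6) = 1/(6 + m))
-41408 - V(171) = -41408 - 1/(6 + 171) = -41408 - 1/177 = -7329217/177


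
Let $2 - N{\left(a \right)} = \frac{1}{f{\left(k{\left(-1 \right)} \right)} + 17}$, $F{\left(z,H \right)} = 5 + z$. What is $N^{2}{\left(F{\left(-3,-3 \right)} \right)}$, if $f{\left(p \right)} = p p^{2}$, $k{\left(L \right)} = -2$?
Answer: $\frac{289}{81} \approx 3.5679$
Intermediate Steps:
$f{\left(p \right)} = p^{3}$
$N{\left(a \right)} = \frac{17}{9}$ ($N{\left(a \right)} = 2 - \frac{1}{\left(-2\right)^{3} + 17} = 2 - \frac{1}{-8 + 17} = 2 - \frac{1}{9} = \frac{17}{9}$)
$N^{2}{\left(F{\left(-3,-3 \right)} \right)} = \left(\frac{17}{9}\right)^{2} = \frac{289}{81}$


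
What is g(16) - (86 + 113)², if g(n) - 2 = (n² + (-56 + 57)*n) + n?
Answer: -39311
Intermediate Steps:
g(n) = 2 + n² + 2*n (g(n) = 2 + ((n² + (-56 + 57)*n) + n) = 2 + ((n² + 1*n) + n) = 2 + ((n² + n) + n) = 2 + ((n + n²) + n) = 2 + (n² + 2*n) = 2 + n² + 2*n)
g(16) - (86 + 113)² = (2 + 16² + 2*16) - (86 + 113)² = (2 + 256 + 32) - 1*199² = 290 - 1*39601 = 290 - 39601 = -39311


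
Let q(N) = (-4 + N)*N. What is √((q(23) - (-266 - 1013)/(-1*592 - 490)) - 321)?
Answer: √134420106/1082 ≈ 10.715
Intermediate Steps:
q(N) = N*(-4 + N)
√((q(23) - (-266 - 1013)/(-1*592 - 490)) - 321) = √((23*(-4 + 23) - (-266 - 1013)/(-1*592 - 490)) - 321) = √((23*19 - (-1279)/(-592 - 490)) - 321) = √((437 - (-1279)/(-1082)) - 321) = √((437 - (-1279)*(-1)/1082) - 321) = √((437 - 1*1279/1082) - 321) = √((437 - 1279/1082) - 321) = √(471555/1082 - 321) = √(124233/1082) = √134420106/1082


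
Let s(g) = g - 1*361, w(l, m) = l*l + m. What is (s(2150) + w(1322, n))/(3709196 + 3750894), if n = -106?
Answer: 1749367/7460090 ≈ 0.23450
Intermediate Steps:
w(l, m) = m + l² (w(l, m) = l² + m = m + l²)
s(g) = -361 + g (s(g) = g - 361 = -361 + g)
(s(2150) + w(1322, n))/(3709196 + 3750894) = ((-361 + 2150) + (-106 + 1322²))/(3709196 + 3750894) = (1789 + (-106 + 1747684))/7460090 = (1789 + 1747578)*(1/7460090) = 1749367*(1/7460090) = 1749367/7460090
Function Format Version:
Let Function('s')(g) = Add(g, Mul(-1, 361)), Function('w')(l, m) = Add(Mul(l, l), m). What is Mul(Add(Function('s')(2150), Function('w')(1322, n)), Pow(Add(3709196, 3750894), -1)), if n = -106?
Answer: Rational(1749367, 7460090) ≈ 0.23450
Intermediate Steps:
Function('w')(l, m) = Add(m, Pow(l, 2)) (Function('w')(l, m) = Add(Pow(l, 2), m) = Add(m, Pow(l, 2)))
Function('s')(g) = Add(-361, g) (Function('s')(g) = Add(g, -361) = Add(-361, g))
Mul(Add(Function('s')(2150), Function('w')(1322, n)), Pow(Add(3709196, 3750894), -1)) = Mul(Add(Add(-361, 2150), Add(-106, Pow(1322, 2))), Pow(Add(3709196, 3750894), -1)) = Mul(Add(1789, Add(-106, 1747684)), Pow(7460090, -1)) = Mul(Add(1789, 1747578), Rational(1, 7460090)) = Mul(1749367, Rational(1, 7460090)) = Rational(1749367, 7460090)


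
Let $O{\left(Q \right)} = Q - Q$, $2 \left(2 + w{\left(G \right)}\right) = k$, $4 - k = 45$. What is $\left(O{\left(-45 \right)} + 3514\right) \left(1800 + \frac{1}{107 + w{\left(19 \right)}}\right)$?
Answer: $\frac{1068965828}{169} \approx 6.3252 \cdot 10^{6}$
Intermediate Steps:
$k = -41$ ($k = 4 - 45 = -41$)
$w{\left(G \right)} = - \frac{45}{2}$ ($w{\left(G \right)} = -2 + \frac{1}{2} \left(-41\right) = -2 - \frac{41}{2} = - \frac{45}{2}$)
$O{\left(Q \right)} = 0$
$\left(O{\left(-45 \right)} + 3514\right) \left(1800 + \frac{1}{107 + w{\left(19 \right)}}\right) = \left(0 + 3514\right) \left(1800 + \frac{1}{107 - \frac{45}{2}}\right) = 3514 \left(1800 + \frac{1}{\frac{169}{2}}\right) = 3514 \left(1800 + \frac{2}{169}\right) = 3514 \cdot \frac{304202}{169} = \frac{1068965828}{169}$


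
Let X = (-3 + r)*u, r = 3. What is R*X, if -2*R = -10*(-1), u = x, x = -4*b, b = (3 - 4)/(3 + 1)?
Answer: 0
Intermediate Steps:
b = -¼ (b = -1/4 = -1*¼ = -¼ ≈ -0.25000)
x = 1 (x = -4*(-¼) = 1)
u = 1
X = 0 (X = (-3 + 3)*1 = 0*1 = 0)
R = -5 (R = -(-5)*(-1) = -½*10 = -5)
R*X = -5*0 = 0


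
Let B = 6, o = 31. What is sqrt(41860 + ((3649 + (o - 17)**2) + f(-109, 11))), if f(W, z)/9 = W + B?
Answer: sqrt(44778) ≈ 211.61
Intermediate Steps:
f(W, z) = 54 + 9*W (f(W, z) = 9*(W + 6) = 9*(6 + W) = 54 + 9*W)
sqrt(41860 + ((3649 + (o - 17)**2) + f(-109, 11))) = sqrt(41860 + ((3649 + (31 - 17)**2) + (54 + 9*(-109)))) = sqrt(41860 + ((3649 + 14**2) + (54 - 981))) = sqrt(41860 + ((3649 + 196) - 927)) = sqrt(41860 + (3845 - 927)) = sqrt(41860 + 2918) = sqrt(44778)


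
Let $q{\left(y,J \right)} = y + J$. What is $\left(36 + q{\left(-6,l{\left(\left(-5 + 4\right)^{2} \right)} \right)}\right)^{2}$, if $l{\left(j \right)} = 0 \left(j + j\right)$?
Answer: $900$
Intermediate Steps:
$l{\left(j \right)} = 0$ ($l{\left(j \right)} = 0 \cdot 2 j = 0$)
$q{\left(y,J \right)} = J + y$
$\left(36 + q{\left(-6,l{\left(\left(-5 + 4\right)^{2} \right)} \right)}\right)^{2} = \left(36 + \left(0 - 6\right)\right)^{2} = \left(36 - 6\right)^{2} = 30^{2} = 900$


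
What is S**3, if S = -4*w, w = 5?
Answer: -8000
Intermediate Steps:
S = -20 (S = -4*5 = -20)
S**3 = (-20)**3 = -8000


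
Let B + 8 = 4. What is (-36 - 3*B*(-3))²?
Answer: 5184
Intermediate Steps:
B = -4 (B = -8 + 4 = -4)
(-36 - 3*B*(-3))² = (-36 - 3*(-4)*(-3))² = (-36 + 12*(-3))² = (-36 - 36)² = (-72)² = 5184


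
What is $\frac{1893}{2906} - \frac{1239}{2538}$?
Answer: $\frac{100325}{614619} \approx 0.16323$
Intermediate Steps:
$\frac{1893}{2906} - \frac{1239}{2538} = 1893 \cdot \frac{1}{2906} - \frac{413}{846} = \frac{1893}{2906} - \frac{413}{846} = \frac{100325}{614619}$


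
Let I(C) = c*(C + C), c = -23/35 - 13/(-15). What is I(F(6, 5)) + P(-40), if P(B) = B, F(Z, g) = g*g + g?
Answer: -192/7 ≈ -27.429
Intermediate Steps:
F(Z, g) = g + g² (F(Z, g) = g² + g = g + g²)
c = 22/105 (c = -23*1/35 - 13*(-1/15) = -23/35 + 13/15 = 22/105 ≈ 0.20952)
I(C) = 44*C/105 (I(C) = 22*(C + C)/105 = 22*(2*C)/105 = 44*C/105)
I(F(6, 5)) + P(-40) = 44*(5*(1 + 5))/105 - 40 = 44*(5*6)/105 - 40 = (44/105)*30 - 40 = 88/7 - 40 = -192/7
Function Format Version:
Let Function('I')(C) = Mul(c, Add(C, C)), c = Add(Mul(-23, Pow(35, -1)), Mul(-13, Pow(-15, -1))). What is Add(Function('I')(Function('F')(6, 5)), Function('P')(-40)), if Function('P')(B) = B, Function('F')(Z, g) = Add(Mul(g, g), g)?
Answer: Rational(-192, 7) ≈ -27.429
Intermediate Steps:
Function('F')(Z, g) = Add(g, Pow(g, 2)) (Function('F')(Z, g) = Add(Pow(g, 2), g) = Add(g, Pow(g, 2)))
c = Rational(22, 105) (c = Add(Mul(-23, Rational(1, 35)), Mul(-13, Rational(-1, 15))) = Add(Rational(-23, 35), Rational(13, 15)) = Rational(22, 105) ≈ 0.20952)
Function('I')(C) = Mul(Rational(44, 105), C) (Function('I')(C) = Mul(Rational(22, 105), Add(C, C)) = Mul(Rational(22, 105), Mul(2, C)) = Mul(Rational(44, 105), C))
Add(Function('I')(Function('F')(6, 5)), Function('P')(-40)) = Add(Mul(Rational(44, 105), Mul(5, Add(1, 5))), -40) = Add(Mul(Rational(44, 105), Mul(5, 6)), -40) = Add(Mul(Rational(44, 105), 30), -40) = Add(Rational(88, 7), -40) = Rational(-192, 7)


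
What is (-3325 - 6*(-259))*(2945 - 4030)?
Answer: 1921535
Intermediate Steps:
(-3325 - 6*(-259))*(2945 - 4030) = (-3325 + 1554)*(-1085) = -1771*(-1085) = 1921535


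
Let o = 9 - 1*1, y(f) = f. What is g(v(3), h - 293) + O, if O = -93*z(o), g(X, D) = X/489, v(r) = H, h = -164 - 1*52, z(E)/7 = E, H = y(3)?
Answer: -848903/163 ≈ -5208.0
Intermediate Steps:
H = 3
o = 8 (o = 9 - 1 = 8)
z(E) = 7*E
h = -216 (h = -164 - 52 = -216)
v(r) = 3
g(X, D) = X/489 (g(X, D) = X*(1/489) = X/489)
O = -5208 (O = -651*8 = -93*56 = -5208)
g(v(3), h - 293) + O = (1/489)*3 - 5208 = 1/163 - 5208 = -848903/163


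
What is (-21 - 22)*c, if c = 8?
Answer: -344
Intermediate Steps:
(-21 - 22)*c = (-21 - 22)*8 = -43*8 = -344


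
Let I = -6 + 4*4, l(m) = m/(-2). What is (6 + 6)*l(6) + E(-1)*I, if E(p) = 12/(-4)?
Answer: -66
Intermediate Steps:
l(m) = -m/2 (l(m) = m*(-½) = -m/2)
E(p) = -3 (E(p) = 12*(-¼) = -3)
I = 10 (I = -6 + 16 = 10)
(6 + 6)*l(6) + E(-1)*I = (6 + 6)*(-½*6) - 3*10 = 12*(-3) - 30 = -36 - 30 = -66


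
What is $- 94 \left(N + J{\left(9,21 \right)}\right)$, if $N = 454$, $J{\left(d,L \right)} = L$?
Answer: $-44650$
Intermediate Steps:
$- 94 \left(N + J{\left(9,21 \right)}\right) = - 94 \left(454 + 21\right) = \left(-94\right) 475 = -44650$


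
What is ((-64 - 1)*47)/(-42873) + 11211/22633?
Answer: 549793018/970344609 ≈ 0.56660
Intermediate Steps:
((-64 - 1)*47)/(-42873) + 11211/22633 = -65*47*(-1/42873) + 11211*(1/22633) = -3055*(-1/42873) + 11211/22633 = 3055/42873 + 11211/22633 = 549793018/970344609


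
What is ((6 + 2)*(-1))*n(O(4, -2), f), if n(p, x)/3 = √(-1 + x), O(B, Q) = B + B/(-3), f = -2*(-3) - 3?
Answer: -24*√2 ≈ -33.941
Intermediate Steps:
f = 3 (f = 6 - 3 = 3)
O(B, Q) = 2*B/3 (O(B, Q) = B - B/3 = 2*B/3)
n(p, x) = 3*√(-1 + x)
((6 + 2)*(-1))*n(O(4, -2), f) = ((6 + 2)*(-1))*(3*√(-1 + 3)) = (8*(-1))*(3*√2) = -24*√2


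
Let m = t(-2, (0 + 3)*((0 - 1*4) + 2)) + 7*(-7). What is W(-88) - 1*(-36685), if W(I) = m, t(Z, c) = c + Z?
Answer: 36628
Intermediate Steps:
t(Z, c) = Z + c
m = -57 (m = (-2 + (0 + 3)*((0 - 1*4) + 2)) + 7*(-7) = (-2 + 3*((0 - 4) + 2)) - 49 = (-2 + 3*(-4 + 2)) - 49 = (-2 + 3*(-2)) - 49 = (-2 - 6) - 49 = -8 - 49 = -57)
W(I) = -57
W(-88) - 1*(-36685) = -57 - 1*(-36685) = -57 + 36685 = 36628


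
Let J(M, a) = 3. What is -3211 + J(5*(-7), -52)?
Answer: -3208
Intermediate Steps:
-3211 + J(5*(-7), -52) = -3211 + 3 = -3208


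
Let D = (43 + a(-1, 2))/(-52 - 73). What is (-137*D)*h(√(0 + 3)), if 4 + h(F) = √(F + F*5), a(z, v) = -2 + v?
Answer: -23564/125 + 5891*√2*3^(¾)/125 ≈ -36.585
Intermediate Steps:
D = -43/125 (D = (43 + (-2 + 2))/(-52 - 73) = (43 + 0)/(-125) = 43*(-1/125) = -43/125 ≈ -0.34400)
h(F) = -4 + √6*√F (h(F) = -4 + √(F + F*5) = -4 + √(F + 5*F) = -4 + √(6*F) = -4 + √6*√F)
(-137*D)*h(√(0 + 3)) = (-137*(-43/125))*(-4 + √6*√(√(0 + 3))) = 5891*(-4 + √6*√(√3))/125 = 5891*(-4 + √6*3^(¼))/125 = 5891*(-4 + √2*3^(¾))/125 = -23564/125 + 5891*√2*3^(¾)/125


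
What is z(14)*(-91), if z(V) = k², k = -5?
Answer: -2275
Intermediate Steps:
z(V) = 25 (z(V) = (-5)² = 25)
z(14)*(-91) = 25*(-91) = -2275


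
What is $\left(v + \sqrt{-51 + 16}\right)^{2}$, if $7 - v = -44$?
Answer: $\left(51 + i \sqrt{35}\right)^{2} \approx 2566.0 + 603.44 i$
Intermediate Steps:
$v = 51$ ($v = 7 - -44 = 7 + 44 = 51$)
$\left(v + \sqrt{-51 + 16}\right)^{2} = \left(51 + \sqrt{-51 + 16}\right)^{2} = \left(51 + \sqrt{-35}\right)^{2} = \left(51 + i \sqrt{35}\right)^{2}$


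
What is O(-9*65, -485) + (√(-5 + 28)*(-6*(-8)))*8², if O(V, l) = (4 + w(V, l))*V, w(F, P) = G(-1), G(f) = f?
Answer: -1755 + 3072*√23 ≈ 12978.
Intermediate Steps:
w(F, P) = -1
O(V, l) = 3*V (O(V, l) = (4 - 1)*V = 3*V)
O(-9*65, -485) + (√(-5 + 28)*(-6*(-8)))*8² = 3*(-9*65) + (√(-5 + 28)*(-6*(-8)))*8² = 3*(-585) + (√23*48)*64 = -1755 + (48*√23)*64 = -1755 + 3072*√23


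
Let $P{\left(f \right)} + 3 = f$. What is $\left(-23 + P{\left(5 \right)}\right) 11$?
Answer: $-231$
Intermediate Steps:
$P{\left(f \right)} = -3 + f$
$\left(-23 + P{\left(5 \right)}\right) 11 = \left(-23 + \left(-3 + 5\right)\right) 11 = \left(-23 + 2\right) 11 = \left(-21\right) 11 = -231$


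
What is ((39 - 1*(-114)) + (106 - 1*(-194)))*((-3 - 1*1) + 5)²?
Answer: 453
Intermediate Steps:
((39 - 1*(-114)) + (106 - 1*(-194)))*((-3 - 1*1) + 5)² = ((39 + 114) + (106 + 194))*((-3 - 1) + 5)² = (153 + 300)*(-4 + 5)² = 453*1² = 453*1 = 453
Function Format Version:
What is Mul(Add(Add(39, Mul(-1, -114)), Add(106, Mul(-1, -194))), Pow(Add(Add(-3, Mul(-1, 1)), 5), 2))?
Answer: 453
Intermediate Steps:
Mul(Add(Add(39, Mul(-1, -114)), Add(106, Mul(-1, -194))), Pow(Add(Add(-3, Mul(-1, 1)), 5), 2)) = Mul(Add(Add(39, 114), Add(106, 194)), Pow(Add(Add(-3, -1), 5), 2)) = Mul(Add(153, 300), Pow(Add(-4, 5), 2)) = Mul(453, Pow(1, 2)) = Mul(453, 1) = 453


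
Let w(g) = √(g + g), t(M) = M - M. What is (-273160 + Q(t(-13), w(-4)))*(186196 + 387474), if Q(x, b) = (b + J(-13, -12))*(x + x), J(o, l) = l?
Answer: -156703697200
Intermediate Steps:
t(M) = 0
w(g) = √2*√g (w(g) = √(2*g) = √2*√g)
Q(x, b) = 2*x*(-12 + b) (Q(x, b) = (b - 12)*(x + x) = (-12 + b)*(2*x) = 2*x*(-12 + b))
(-273160 + Q(t(-13), w(-4)))*(186196 + 387474) = (-273160 + 2*0*(-12 + √2*√(-4)))*(186196 + 387474) = (-273160 + 2*0*(-12 + √2*(2*I)))*573670 = (-273160 + 2*0*(-12 + 2*I*√2))*573670 = (-273160 + 0)*573670 = -273160*573670 = -156703697200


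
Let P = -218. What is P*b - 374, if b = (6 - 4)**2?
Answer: -1246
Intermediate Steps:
b = 4 (b = 2**2 = 4)
P*b - 374 = -218*4 - 374 = -872 - 374 = -1246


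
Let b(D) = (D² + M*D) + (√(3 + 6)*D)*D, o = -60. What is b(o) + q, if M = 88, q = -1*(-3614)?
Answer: 12734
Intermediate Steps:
q = 3614
b(D) = 4*D² + 88*D (b(D) = (D² + 88*D) + (√(3 + 6)*D)*D = (D² + 88*D) + (√9*D)*D = (D² + 88*D) + (3*D)*D = (D² + 88*D) + 3*D² = 4*D² + 88*D)
b(o) + q = 4*(-60)*(22 - 60) + 3614 = 4*(-60)*(-38) + 3614 = 9120 + 3614 = 12734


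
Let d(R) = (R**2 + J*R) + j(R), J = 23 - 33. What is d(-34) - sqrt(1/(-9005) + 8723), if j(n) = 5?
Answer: 1501 - 3*sqrt(78594253230)/9005 ≈ 1407.6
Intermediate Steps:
J = -10
d(R) = 5 + R**2 - 10*R (d(R) = (R**2 - 10*R) + 5 = 5 + R**2 - 10*R)
d(-34) - sqrt(1/(-9005) + 8723) = (5 + (-34)**2 - 10*(-34)) - sqrt(1/(-9005) + 8723) = (5 + 1156 + 340) - sqrt(-1/9005 + 8723) = 1501 - sqrt(78550614/9005) = 1501 - 3*sqrt(78594253230)/9005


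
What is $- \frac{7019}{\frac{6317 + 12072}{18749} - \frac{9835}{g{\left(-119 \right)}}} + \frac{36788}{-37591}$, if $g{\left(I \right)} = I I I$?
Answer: $- \frac{1191076932263765921}{167402310133458} \approx -7115.1$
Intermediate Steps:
$g{\left(I \right)} = I^{3}$ ($g{\left(I \right)} = I^{2} I = I^{3}$)
$- \frac{7019}{\frac{6317 + 12072}{18749} - \frac{9835}{g{\left(-119 \right)}}} + \frac{36788}{-37591} = - \frac{7019}{\frac{6317 + 12072}{18749} - \frac{9835}{\left(-119\right)^{3}}} + \frac{36788}{-37591} = - \frac{7019}{18389 \cdot \frac{1}{18749} - \frac{9835}{-1685159}} + 36788 \left(- \frac{1}{37591}\right) = - \frac{7019}{\frac{18389}{18749} - - \frac{1405}{240737}} - \frac{36788}{37591} = - \frac{7019}{\frac{18389}{18749} + \frac{1405}{240737}} - \frac{36788}{37591} = - \frac{7019}{\frac{4453255038}{4513578013}} - \frac{36788}{37591} = \left(-7019\right) \frac{4513578013}{4453255038} - \frac{36788}{37591} = - \frac{31680804073247}{4453255038} - \frac{36788}{37591} = - \frac{1191076932263765921}{167402310133458}$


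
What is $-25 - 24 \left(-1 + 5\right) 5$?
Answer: $-505$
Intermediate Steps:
$-25 - 24 \left(-1 + 5\right) 5 = -25 - 24 \cdot 4 \cdot 5 = -25 - 480 = -505$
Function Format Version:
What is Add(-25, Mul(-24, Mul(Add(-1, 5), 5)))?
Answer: -505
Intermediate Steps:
Add(-25, Mul(-24, Mul(Add(-1, 5), 5))) = Add(-25, Mul(-24, Mul(4, 5))) = Add(-25, Mul(-24, 20)) = Add(-25, -480) = -505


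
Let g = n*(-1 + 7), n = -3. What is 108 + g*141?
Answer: -2430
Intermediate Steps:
g = -18 (g = -3*(-1 + 7) = -3*6 = -18)
108 + g*141 = 108 - 18*141 = 108 - 2538 = -2430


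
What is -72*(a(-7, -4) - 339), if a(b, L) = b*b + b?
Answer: 21384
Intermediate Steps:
a(b, L) = b + b² (a(b, L) = b² + b = b + b²)
-72*(a(-7, -4) - 339) = -72*(-7*(1 - 7) - 339) = -72*(-7*(-6) - 339) = -72*(42 - 339) = -72*(-297) = 21384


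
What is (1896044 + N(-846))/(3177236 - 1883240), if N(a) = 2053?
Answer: 632699/431332 ≈ 1.4668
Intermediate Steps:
(1896044 + N(-846))/(3177236 - 1883240) = (1896044 + 2053)/(3177236 - 1883240) = 1898097/1293996 = 1898097*(1/1293996) = 632699/431332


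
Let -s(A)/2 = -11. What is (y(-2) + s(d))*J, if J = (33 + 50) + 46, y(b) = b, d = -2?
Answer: 2580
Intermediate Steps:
J = 129 (J = 83 + 46 = 129)
s(A) = 22 (s(A) = -2*(-11) = 22)
(y(-2) + s(d))*J = (-2 + 22)*129 = 20*129 = 2580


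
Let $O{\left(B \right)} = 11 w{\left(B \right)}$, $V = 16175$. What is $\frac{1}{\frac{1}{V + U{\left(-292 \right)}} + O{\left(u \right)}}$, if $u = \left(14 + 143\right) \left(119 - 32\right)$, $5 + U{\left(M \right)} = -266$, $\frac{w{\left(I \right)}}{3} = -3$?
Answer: $- \frac{15904}{1574495} \approx -0.010101$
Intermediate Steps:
$w{\left(I \right)} = -9$ ($w{\left(I \right)} = 3 \left(-3\right) = -9$)
$U{\left(M \right)} = -271$ ($U{\left(M \right)} = -5 - 266 = -271$)
$u = 13659$ ($u = 157 \cdot 87 = 13659$)
$O{\left(B \right)} = -99$ ($O{\left(B \right)} = 11 \left(-9\right) = -99$)
$\frac{1}{\frac{1}{V + U{\left(-292 \right)}} + O{\left(u \right)}} = \frac{1}{\frac{1}{16175 - 271} - 99} = \frac{1}{\frac{1}{15904} - 99} = \frac{1}{- \frac{1574495}{15904}} = - \frac{15904}{1574495}$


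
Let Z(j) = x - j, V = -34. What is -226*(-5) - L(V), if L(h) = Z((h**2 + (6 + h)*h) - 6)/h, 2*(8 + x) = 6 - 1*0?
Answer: 36313/34 ≈ 1068.0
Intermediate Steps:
x = -5 (x = -8 + (6 - 1*0)/2 = -8 + (6 + 0)/2 = -8 + (1/2)*6 = -8 + 3 = -5)
Z(j) = -5 - j
L(h) = (1 - h**2 - h*(6 + h))/h (L(h) = (-5 - ((h**2 + (6 + h)*h) - 6))/h = (-5 - ((h**2 + h*(6 + h)) - 6))/h = (-5 - (-6 + h**2 + h*(6 + h)))/h = (-5 + (6 - h**2 - h*(6 + h)))/h = (1 - h**2 - h*(6 + h))/h)
-226*(-5) - L(V) = -226*(-5) - (-6 + 1/(-34) - 2*(-34)) = 1130 - (-6 - 1/34 + 68) = 1130 - 1*2107/34 = 1130 - 2107/34 = 36313/34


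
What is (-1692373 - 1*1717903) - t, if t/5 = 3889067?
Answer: -22855611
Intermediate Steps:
t = 19445335 (t = 5*3889067 = 19445335)
(-1692373 - 1*1717903) - t = (-1692373 - 1*1717903) - 1*19445335 = (-1692373 - 1717903) - 19445335 = -3410276 - 19445335 = -22855611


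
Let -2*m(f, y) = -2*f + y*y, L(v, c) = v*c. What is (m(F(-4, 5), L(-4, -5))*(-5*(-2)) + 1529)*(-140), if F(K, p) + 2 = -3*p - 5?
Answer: 96740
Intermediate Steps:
F(K, p) = -7 - 3*p (F(K, p) = -2 + (-3*p - 5) = -2 + (-5 - 3*p) = -7 - 3*p)
L(v, c) = c*v
m(f, y) = f - y²/2 (m(f, y) = -(-2*f + y*y)/2 = -(-2*f + y²)/2 = -(y² - 2*f)/2 = f - y²/2)
(m(F(-4, 5), L(-4, -5))*(-5*(-2)) + 1529)*(-140) = (((-7 - 3*5) - (-5*(-4))²/2)*(-5*(-2)) + 1529)*(-140) = (((-7 - 15) - ½*20²)*10 + 1529)*(-140) = ((-22 - ½*400)*10 + 1529)*(-140) = ((-22 - 200)*10 + 1529)*(-140) = (-222*10 + 1529)*(-140) = (-2220 + 1529)*(-140) = -691*(-140) = 96740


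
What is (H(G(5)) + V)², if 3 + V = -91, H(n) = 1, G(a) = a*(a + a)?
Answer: 8649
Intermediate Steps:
G(a) = 2*a² (G(a) = a*(2*a) = 2*a²)
V = -94 (V = -3 - 91 = -94)
(H(G(5)) + V)² = (1 - 94)² = (-93)² = 8649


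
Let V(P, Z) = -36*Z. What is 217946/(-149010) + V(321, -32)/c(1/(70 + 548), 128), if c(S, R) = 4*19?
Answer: 19386953/1415595 ≈ 13.695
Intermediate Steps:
c(S, R) = 76
217946/(-149010) + V(321, -32)/c(1/(70 + 548), 128) = 217946/(-149010) - 36*(-32)/76 = 217946*(-1/149010) + 1152*(1/76) = -108973/74505 + 288/19 = 19386953/1415595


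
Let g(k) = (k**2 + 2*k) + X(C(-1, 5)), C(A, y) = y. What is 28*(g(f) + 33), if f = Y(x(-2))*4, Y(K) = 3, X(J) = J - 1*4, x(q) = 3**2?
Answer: 5656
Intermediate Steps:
x(q) = 9
X(J) = -4 + J (X(J) = J - 4 = -4 + J)
f = 12 (f = 3*4 = 12)
g(k) = 1 + k**2 + 2*k (g(k) = (k**2 + 2*k) + (-4 + 5) = (k**2 + 2*k) + 1 = 1 + k**2 + 2*k)
28*(g(f) + 33) = 28*((1 + 12**2 + 2*12) + 33) = 28*((1 + 144 + 24) + 33) = 28*(169 + 33) = 28*202 = 5656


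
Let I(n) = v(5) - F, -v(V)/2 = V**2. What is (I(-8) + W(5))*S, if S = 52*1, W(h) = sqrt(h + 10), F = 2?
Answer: -2704 + 52*sqrt(15) ≈ -2502.6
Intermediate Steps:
v(V) = -2*V**2
W(h) = sqrt(10 + h)
I(n) = -52 (I(n) = -2*5**2 - 1*2 = -2*25 - 2 = -50 - 2 = -52)
S = 52
(I(-8) + W(5))*S = (-52 + sqrt(10 + 5))*52 = (-52 + sqrt(15))*52 = -2704 + 52*sqrt(15)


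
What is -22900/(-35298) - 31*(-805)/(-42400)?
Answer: 169997/2823840 ≈ 0.060201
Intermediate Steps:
-22900/(-35298) - 31*(-805)/(-42400) = -22900*(-1/35298) + 24955*(-1/42400) = 11450/17649 - 4991/8480 = 169997/2823840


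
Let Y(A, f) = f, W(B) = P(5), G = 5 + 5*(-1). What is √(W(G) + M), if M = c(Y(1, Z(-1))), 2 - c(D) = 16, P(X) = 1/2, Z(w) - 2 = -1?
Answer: 3*I*√6/2 ≈ 3.6742*I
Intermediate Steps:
Z(w) = 1 (Z(w) = 2 - 1 = 1)
P(X) = ½
G = 0 (G = 5 - 5 = 0)
W(B) = ½
c(D) = -14 (c(D) = 2 - 1*16 = 2 - 16 = -14)
M = -14
√(W(G) + M) = √(½ - 14) = √(-27/2) = 3*I*√6/2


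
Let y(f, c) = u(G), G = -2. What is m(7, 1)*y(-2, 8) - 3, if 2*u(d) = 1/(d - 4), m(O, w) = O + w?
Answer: -11/3 ≈ -3.6667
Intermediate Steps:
u(d) = 1/(2*(-4 + d)) (u(d) = 1/(2*(d - 4)) = 1/(2*(-4 + d)))
y(f, c) = -1/12 (y(f, c) = 1/(2*(-4 - 2)) = (1/2)/(-6) = (1/2)*(-1/6) = -1/12)
m(7, 1)*y(-2, 8) - 3 = (7 + 1)*(-1/12) - 3 = 8*(-1/12) - 3 = -2/3 - 3 = -11/3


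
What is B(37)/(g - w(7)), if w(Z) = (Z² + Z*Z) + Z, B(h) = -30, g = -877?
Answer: 15/491 ≈ 0.030550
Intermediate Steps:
w(Z) = Z + 2*Z² (w(Z) = (Z² + Z²) + Z = 2*Z² + Z = Z + 2*Z²)
B(37)/(g - w(7)) = -30/(-877 - 7*(1 + 2*7)) = -30/(-877 - 7*(1 + 14)) = -30/(-877 - 7*15) = -30/(-877 - 1*105) = -30/(-877 - 105) = -30/(-982) = -30*(-1/982) = 15/491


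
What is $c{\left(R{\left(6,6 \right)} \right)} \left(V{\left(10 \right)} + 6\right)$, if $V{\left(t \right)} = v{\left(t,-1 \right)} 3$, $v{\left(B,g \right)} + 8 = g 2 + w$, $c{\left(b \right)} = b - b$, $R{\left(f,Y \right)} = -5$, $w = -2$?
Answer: $0$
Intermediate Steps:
$c{\left(b \right)} = 0$
$v{\left(B,g \right)} = -10 + 2 g$ ($v{\left(B,g \right)} = -8 + \left(g 2 - 2\right) = -8 + \left(2 g - 2\right) = -8 + \left(-2 + 2 g\right) = -10 + 2 g$)
$V{\left(t \right)} = -36$ ($V{\left(t \right)} = \left(-10 + 2 \left(-1\right)\right) 3 = \left(-10 - 2\right) 3 = \left(-12\right) 3 = -36$)
$c{\left(R{\left(6,6 \right)} \right)} \left(V{\left(10 \right)} + 6\right) = 0 \left(-36 + 6\right) = 0 \left(-30\right) = 0$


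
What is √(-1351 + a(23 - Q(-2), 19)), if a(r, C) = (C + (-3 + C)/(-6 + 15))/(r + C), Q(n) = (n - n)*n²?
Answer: I*√21440622/126 ≈ 36.749*I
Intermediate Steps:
Q(n) = 0 (Q(n) = 0*n² = 0)
a(r, C) = (-⅓ + 10*C/9)/(C + r) (a(r, C) = (C + (-3 + C)/9)/(C + r) = (C + (-3 + C)*(⅑))/(C + r) = (C + (-⅓ + C/9))/(C + r) = (-⅓ + 10*C/9)/(C + r))
√(-1351 + a(23 - Q(-2), 19)) = √(-1351 + (-3 + 10*19)/(9*(19 + (23 - 1*0)))) = √(-1351 + (-3 + 190)/(9*(19 + (23 + 0)))) = √(-1351 + (⅑)*187/(19 + 23)) = √(-1351 + (⅑)*187/42) = √(-1351 + (⅑)*(1/42)*187) = √(-1351 + 187/378) = √(-510491/378) = I*√21440622/126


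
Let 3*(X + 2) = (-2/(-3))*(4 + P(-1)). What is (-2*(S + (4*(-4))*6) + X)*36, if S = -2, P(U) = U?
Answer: 7008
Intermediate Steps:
X = -4/3 (X = -2 + ((-2/(-3))*(4 - 1))/3 = -2 + (-2*(-1/3)*3)/3 = -2 + ((2/3)*3)/3 = -2 + (1/3)*2 = -2 + 2/3 = -4/3 ≈ -1.3333)
(-2*(S + (4*(-4))*6) + X)*36 = (-2*(-2 + (4*(-4))*6) - 4/3)*36 = (-2*(-2 - 16*6) - 4/3)*36 = (-2*(-2 - 96) - 4/3)*36 = (-2*(-98) - 4/3)*36 = (196 - 4/3)*36 = (584/3)*36 = 7008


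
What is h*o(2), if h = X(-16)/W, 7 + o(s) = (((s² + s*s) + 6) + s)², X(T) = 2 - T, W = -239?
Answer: -4482/239 ≈ -18.753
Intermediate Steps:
o(s) = -7 + (6 + s + 2*s²)² (o(s) = -7 + (((s² + s*s) + 6) + s)² = -7 + (((s² + s²) + 6) + s)² = -7 + ((2*s² + 6) + s)² = -7 + ((6 + 2*s²) + s)² = -7 + (6 + s + 2*s²)²)
h = -18/239 (h = (2 - 1*(-16))/(-239) = (2 + 16)*(-1/239) = 18*(-1/239) = -18/239 ≈ -0.075314)
h*o(2) = -18*(-7 + (6 + 2 + 2*2²)²)/239 = -18*(-7 + (6 + 2 + 2*4)²)/239 = -18*(-7 + (6 + 2 + 8)²)/239 = -18*(-7 + 16²)/239 = -18*(-7 + 256)/239 = -18/239*249 = -4482/239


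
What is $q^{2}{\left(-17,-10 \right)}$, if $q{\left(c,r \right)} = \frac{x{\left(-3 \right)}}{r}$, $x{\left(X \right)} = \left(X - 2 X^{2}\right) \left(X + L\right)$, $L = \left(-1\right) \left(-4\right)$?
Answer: $\frac{441}{100} \approx 4.41$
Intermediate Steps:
$L = 4$
$x{\left(X \right)} = \left(4 + X\right) \left(X - 2 X^{2}\right)$ ($x{\left(X \right)} = \left(X - 2 X^{2}\right) \left(X + 4\right) = \left(X - 2 X^{2}\right) \left(4 + X\right) = \left(4 + X\right) \left(X - 2 X^{2}\right)$)
$q{\left(c,r \right)} = - \frac{21}{r}$ ($q{\left(c,r \right)} = \frac{\left(-3\right) \left(4 - -21 - 2 \left(-3\right)^{2}\right)}{r} = \frac{\left(-3\right) \left(4 + 21 - 18\right)}{r} = \frac{\left(-3\right) 7}{r} = - \frac{21}{r}$)
$q^{2}{\left(-17,-10 \right)} = \left(- \frac{21}{-10}\right)^{2} = \left(\left(-21\right) \left(- \frac{1}{10}\right)\right)^{2} = \left(\frac{21}{10}\right)^{2} = \frac{441}{100}$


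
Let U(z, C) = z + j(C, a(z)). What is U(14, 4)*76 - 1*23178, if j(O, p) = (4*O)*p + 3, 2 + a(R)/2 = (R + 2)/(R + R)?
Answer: -177522/7 ≈ -25360.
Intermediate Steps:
a(R) = -4 + (2 + R)/R (a(R) = -4 + 2*((R + 2)/(R + R)) = -4 + 2*((2 + R)/((2*R))) = -4 + 2*((2 + R)*(1/(2*R))) = -4 + 2*((2 + R)/(2*R)) = -4 + (2 + R)/R)
j(O, p) = 3 + 4*O*p (j(O, p) = 4*O*p + 3 = 3 + 4*O*p)
U(z, C) = 3 + z + 4*C*(-3 + 2/z) (U(z, C) = z + (3 + 4*C*(-3 + 2/z)) = 3 + z + 4*C*(-3 + 2/z))
U(14, 4)*76 - 1*23178 = (3 + 14 - 12*4 + 8*4/14)*76 - 1*23178 = (3 + 14 - 48 + 8*4*(1/14))*76 - 23178 = (3 + 14 - 48 + 16/7)*76 - 23178 = -201/7*76 - 23178 = -15276/7 - 23178 = -177522/7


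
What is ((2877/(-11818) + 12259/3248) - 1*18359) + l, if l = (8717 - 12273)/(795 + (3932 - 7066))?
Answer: -823928923016603/44891098448 ≈ -18354.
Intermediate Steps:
l = 3556/2339 (l = -3556/(795 - 3134) = -3556/(-2339) = -3556*(-1/2339) = 3556/2339 ≈ 1.5203)
((2877/(-11818) + 12259/3248) - 1*18359) + l = ((2877/(-11818) + 12259/3248) - 1*18359) + 3556/2339 = ((2877*(-1/11818) + 12259*(1/3248)) - 18359) + 3556/2339 = ((-2877/11818 + 12259/3248) - 18359) + 3556/2339 = (67766183/19192432 - 18359) + 3556/2339 = -352286092905/19192432 + 3556/2339 = -823928923016603/44891098448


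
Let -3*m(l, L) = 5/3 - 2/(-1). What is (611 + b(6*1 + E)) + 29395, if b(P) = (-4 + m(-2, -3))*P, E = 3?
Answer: 29959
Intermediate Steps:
m(l, L) = -11/9 (m(l, L) = -(5/3 - 2/(-1))/3 = -(5*(⅓) - 2*(-1))/3 = -(5/3 + 2)/3 = -⅓*11/3 = -11/9)
b(P) = -47*P/9 (b(P) = (-4 - 11/9)*P = -47*P/9)
(611 + b(6*1 + E)) + 29395 = (611 - 47*(6*1 + 3)/9) + 29395 = (611 - 47*(6 + 3)/9) + 29395 = (611 - 47/9*9) + 29395 = (611 - 47) + 29395 = 564 + 29395 = 29959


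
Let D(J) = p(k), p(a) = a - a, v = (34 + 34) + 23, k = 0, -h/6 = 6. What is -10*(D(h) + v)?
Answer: -910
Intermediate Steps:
h = -36 (h = -6*6 = -36)
v = 91 (v = 68 + 23 = 91)
p(a) = 0
D(J) = 0
-10*(D(h) + v) = -10*(0 + 91) = -10*91 = -910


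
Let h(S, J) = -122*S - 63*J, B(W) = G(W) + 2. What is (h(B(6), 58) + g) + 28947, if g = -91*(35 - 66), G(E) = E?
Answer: 27138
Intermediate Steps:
g = 2821 (g = -91*(-31) = 2821)
B(W) = 2 + W (B(W) = W + 2 = 2 + W)
(h(B(6), 58) + g) + 28947 = ((-122*(2 + 6) - 63*58) + 2821) + 28947 = ((-122*8 - 3654) + 2821) + 28947 = ((-976 - 3654) + 2821) + 28947 = (-4630 + 2821) + 28947 = -1809 + 28947 = 27138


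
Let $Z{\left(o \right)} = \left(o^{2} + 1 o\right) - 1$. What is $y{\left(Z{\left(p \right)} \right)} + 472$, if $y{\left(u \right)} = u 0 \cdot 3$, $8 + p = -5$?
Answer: $472$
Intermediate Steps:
$p = -13$ ($p = -8 - 5 = -13$)
$Z{\left(o \right)} = -1 + o + o^{2}$ ($Z{\left(o \right)} = \left(o^{2} + o\right) - 1 = \left(o + o^{2}\right) - 1 = -1 + o + o^{2}$)
$y{\left(u \right)} = 0$ ($y{\left(u \right)} = 0 \cdot 3 = 0$)
$y{\left(Z{\left(p \right)} \right)} + 472 = 0 + 472 = 472$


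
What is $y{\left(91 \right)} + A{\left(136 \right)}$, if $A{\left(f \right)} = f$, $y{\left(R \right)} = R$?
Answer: $227$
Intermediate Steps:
$y{\left(91 \right)} + A{\left(136 \right)} = 91 + 136 = 227$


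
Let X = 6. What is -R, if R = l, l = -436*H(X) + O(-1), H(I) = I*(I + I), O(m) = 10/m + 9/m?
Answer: 31411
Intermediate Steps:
O(m) = 19/m
H(I) = 2*I**2 (H(I) = I*(2*I) = 2*I**2)
l = -31411 (l = -872*6**2 + 19/(-1) = -872*36 + 19*(-1) = -436*72 - 19 = -31392 - 19 = -31411)
R = -31411
-R = -1*(-31411) = 31411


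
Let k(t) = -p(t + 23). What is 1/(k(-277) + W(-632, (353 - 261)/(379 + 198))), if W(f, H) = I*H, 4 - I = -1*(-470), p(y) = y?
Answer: 577/103686 ≈ 0.0055649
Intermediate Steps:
k(t) = -23 - t (k(t) = -(t + 23) = -(23 + t) = -23 - t)
I = -466 (I = 4 - (-1)*(-470) = 4 - 1*470 = 4 - 470 = -466)
W(f, H) = -466*H
1/(k(-277) + W(-632, (353 - 261)/(379 + 198))) = 1/((-23 - 1*(-277)) - 466*(353 - 261)/(379 + 198)) = 1/((-23 + 277) - 42872/577) = 1/(254 - 42872/577) = 1/(103686/577) = 577/103686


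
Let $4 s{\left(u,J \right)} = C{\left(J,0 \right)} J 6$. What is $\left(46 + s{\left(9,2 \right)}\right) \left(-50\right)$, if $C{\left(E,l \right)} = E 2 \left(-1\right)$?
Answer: $-1700$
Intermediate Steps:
$C{\left(E,l \right)} = - 2 E$ ($C{\left(E,l \right)} = E \left(-2\right) = - 2 E$)
$s{\left(u,J \right)} = - 3 J^{2}$ ($s{\left(u,J \right)} = \frac{- 2 J J 6}{4} = \frac{- 2 J^{2} \cdot 6}{4} = \frac{\left(-12\right) J^{2}}{4} = - 3 J^{2}$)
$\left(46 + s{\left(9,2 \right)}\right) \left(-50\right) = \left(46 - 3 \cdot 2^{2}\right) \left(-50\right) = \left(46 - 12\right) \left(-50\right) = 34 \left(-50\right) = -1700$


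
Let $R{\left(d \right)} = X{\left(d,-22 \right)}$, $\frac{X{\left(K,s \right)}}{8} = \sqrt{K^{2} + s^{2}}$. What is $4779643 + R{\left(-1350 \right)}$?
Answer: $4779643 + 16 \sqrt{455746} \approx 4.7904 \cdot 10^{6}$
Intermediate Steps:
$X{\left(K,s \right)} = 8 \sqrt{K^{2} + s^{2}}$
$R{\left(d \right)} = 8 \sqrt{484 + d^{2}}$ ($R{\left(d \right)} = 8 \sqrt{d^{2} + \left(-22\right)^{2}} = 8 \sqrt{d^{2} + 484} = 8 \sqrt{484 + d^{2}}$)
$4779643 + R{\left(-1350 \right)} = 4779643 + 8 \sqrt{484 + \left(-1350\right)^{2}} = 4779643 + 8 \sqrt{484 + 1822500} = 4779643 + 8 \sqrt{1822984} = 4779643 + 8 \cdot 2 \sqrt{455746} = 4779643 + 16 \sqrt{455746}$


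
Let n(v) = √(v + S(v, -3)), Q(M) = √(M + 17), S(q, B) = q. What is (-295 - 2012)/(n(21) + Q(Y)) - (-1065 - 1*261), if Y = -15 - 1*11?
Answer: 3*(-769 + 442*√42 + 1326*I)/(√42 + 3*I) ≈ 1032.8 + 135.71*I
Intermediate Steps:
Y = -26 (Y = -15 - 11 = -26)
Q(M) = √(17 + M)
n(v) = √2*√v (n(v) = √(v + v) = √(2*v) = √2*√v)
(-295 - 2012)/(n(21) + Q(Y)) - (-1065 - 1*261) = (-295 - 2012)/(√2*√21 + √(17 - 26)) - (-1065 - 1*261) = -2307/(√42 + √(-9)) - (-1065 - 261) = -2307/(√42 + 3*I) - 1*(-1326) = -2307/(√42 + 3*I) + 1326 = 1326 - 2307/(√42 + 3*I)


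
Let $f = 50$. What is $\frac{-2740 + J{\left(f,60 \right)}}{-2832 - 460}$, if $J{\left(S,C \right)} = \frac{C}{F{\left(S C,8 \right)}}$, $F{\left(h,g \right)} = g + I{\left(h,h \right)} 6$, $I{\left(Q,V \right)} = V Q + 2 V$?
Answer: $\frac{37014665465}{44471634584} \approx 0.83232$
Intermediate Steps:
$I{\left(Q,V \right)} = 2 V + Q V$ ($I{\left(Q,V \right)} = Q V + 2 V = 2 V + Q V$)
$F{\left(h,g \right)} = g + 6 h \left(2 + h\right)$ ($F{\left(h,g \right)} = g + h \left(2 + h\right) 6 = g + 6 h \left(2 + h\right)$)
$J{\left(S,C \right)} = \frac{C}{8 + 6 C S \left(2 + C S\right)}$ ($J{\left(S,C \right)} = \frac{C}{8 + 6 S C \left(2 + S C\right)} = \frac{C}{8 + 6 C S \left(2 + C S\right)}$)
$\frac{-2740 + J{\left(f,60 \right)}}{-2832 - 460} = \frac{-2740 + \frac{1}{2} \cdot 60 \frac{1}{4 + 3 \cdot 60 \cdot 50 \left(2 + 60 \cdot 50\right)}}{-2832 - 460} = \frac{-2740 + \frac{1}{2} \cdot 60 \frac{1}{4 + 3 \cdot 60 \cdot 50 \left(2 + 3000\right)}}{-3292} = \left(-2740 + \frac{1}{2} \cdot 60 \frac{1}{4 + 3 \cdot 60 \cdot 50 \cdot 3002}\right) \left(- \frac{1}{3292}\right) = \left(-2740 + \frac{1}{2} \cdot 60 \frac{1}{4 + 27018000}\right) \left(- \frac{1}{3292}\right) = \left(-2740 + \frac{1}{2} \cdot 60 \cdot \frac{1}{27018004}\right) \left(- \frac{1}{3292}\right) = \left(-2740 + \frac{15}{13509002}\right) \left(- \frac{1}{3292}\right) = \left(- \frac{37014665465}{13509002}\right) \left(- \frac{1}{3292}\right) = \frac{37014665465}{44471634584}$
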